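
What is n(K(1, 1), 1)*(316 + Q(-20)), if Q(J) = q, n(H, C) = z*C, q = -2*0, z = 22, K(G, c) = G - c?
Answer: 6952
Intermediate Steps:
q = 0
n(H, C) = 22*C
Q(J) = 0
n(K(1, 1), 1)*(316 + Q(-20)) = (22*1)*(316 + 0) = 22*316 = 6952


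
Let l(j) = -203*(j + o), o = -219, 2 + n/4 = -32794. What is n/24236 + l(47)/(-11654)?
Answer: -296880314/35305793 ≈ -8.4088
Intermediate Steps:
n = -131184 (n = -8 + 4*(-32794) = -8 - 131176 = -131184)
l(j) = 44457 - 203*j (l(j) = -203*(j - 219) = -203*(-219 + j) = 44457 - 203*j)
n/24236 + l(47)/(-11654) = -131184/24236 + (44457 - 203*47)/(-11654) = -131184*1/24236 + (44457 - 9541)*(-1/11654) = -32796/6059 + 34916*(-1/11654) = -32796/6059 - 17458/5827 = -296880314/35305793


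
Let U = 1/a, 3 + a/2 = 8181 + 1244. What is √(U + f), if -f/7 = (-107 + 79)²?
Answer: I*√487192168281/9422 ≈ 74.081*I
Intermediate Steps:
a = 18844 (a = -6 + 2*(8181 + 1244) = -6 + 2*9425 = -6 + 18850 = 18844)
f = -5488 (f = -7*(-107 + 79)² = -7*(-28)² = -7*784 = -5488)
U = 1/18844 ≈ 5.3067e-5
√(U + f) = √(1/18844 - 5488) = √(-103415871/18844) = I*√487192168281/9422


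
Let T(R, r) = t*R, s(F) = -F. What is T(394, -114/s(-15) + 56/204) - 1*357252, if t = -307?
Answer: -478210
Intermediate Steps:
T(R, r) = -307*R
T(394, -114/s(-15) + 56/204) - 1*357252 = -307*394 - 1*357252 = -120958 - 357252 = -478210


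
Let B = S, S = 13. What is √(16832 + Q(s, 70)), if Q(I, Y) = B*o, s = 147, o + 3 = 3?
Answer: 8*√263 ≈ 129.74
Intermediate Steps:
o = 0 (o = -3 + 3 = 0)
B = 13
Q(I, Y) = 0 (Q(I, Y) = 13*0 = 0)
√(16832 + Q(s, 70)) = √(16832 + 0) = √16832 = 8*√263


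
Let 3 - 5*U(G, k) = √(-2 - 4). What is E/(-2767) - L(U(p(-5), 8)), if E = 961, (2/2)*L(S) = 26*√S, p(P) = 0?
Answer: -961/2767 - 26*√(15 - 5*I*√6)/5 ≈ -21.902 + 7.682*I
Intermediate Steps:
U(G, k) = ⅗ - I*√6/5 (U(G, k) = ⅗ - √(-2 - 4)/5 = ⅗ - I*√6/5)
L(S) = 26*√S
E/(-2767) - L(U(p(-5), 8)) = 961/(-2767) - 26*√(⅗ - I*√6/5) = 961*(-1/2767) - 26*√(⅗ - I*√6/5) = -961/2767 - 26*√(⅗ - I*√6/5)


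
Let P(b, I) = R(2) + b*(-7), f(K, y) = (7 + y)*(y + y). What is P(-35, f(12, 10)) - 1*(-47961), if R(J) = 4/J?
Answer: 48208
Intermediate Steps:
f(K, y) = 2*y*(7 + y) (f(K, y) = (7 + y)*(2*y) = 2*y*(7 + y))
P(b, I) = 2 - 7*b (P(b, I) = 4/2 + b*(-7) = 4*(1/2) - 7*b = 2 - 7*b)
P(-35, f(12, 10)) - 1*(-47961) = (2 - 7*(-35)) - 1*(-47961) = (2 + 245) + 47961 = 247 + 47961 = 48208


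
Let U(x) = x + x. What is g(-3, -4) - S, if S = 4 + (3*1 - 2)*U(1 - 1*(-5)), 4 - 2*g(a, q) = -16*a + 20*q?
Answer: 2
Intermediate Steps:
U(x) = 2*x
g(a, q) = 2 - 10*q + 8*a (g(a, q) = 2 - (-16*a + 20*q)/2 = 2 + (-10*q + 8*a) = 2 - 10*q + 8*a)
S = 16 (S = 4 + (3*1 - 2)*(2*(1 - 1*(-5))) = 4 + (3 - 2)*(2*(1 + 5)) = 4 + 1*(2*6) = 4 + 1*12 = 4 + 12 = 16)
g(-3, -4) - S = (2 - 10*(-4) + 8*(-3)) - 1*16 = (2 + 40 - 24) - 16 = 18 - 16 = 2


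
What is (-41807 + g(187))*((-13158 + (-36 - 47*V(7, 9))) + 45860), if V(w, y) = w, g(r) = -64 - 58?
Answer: -1355858073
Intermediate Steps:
g(r) = -122
(-41807 + g(187))*((-13158 + (-36 - 47*V(7, 9))) + 45860) = (-41807 - 122)*((-13158 + (-36 - 47*7)) + 45860) = -41929*((-13158 + (-36 - 329)) + 45860) = -41929*((-13158 - 365) + 45860) = -41929*(-13523 + 45860) = -41929*32337 = -1355858073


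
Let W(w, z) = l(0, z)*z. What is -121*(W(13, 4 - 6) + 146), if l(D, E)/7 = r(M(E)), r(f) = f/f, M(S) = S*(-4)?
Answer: -15972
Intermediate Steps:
M(S) = -4*S
r(f) = 1
l(D, E) = 7 (l(D, E) = 7*1 = 7)
W(w, z) = 7*z
-121*(W(13, 4 - 6) + 146) = -121*(7*(4 - 6) + 146) = -121*(7*(-2) + 146) = -121*(-14 + 146) = -121*132 = -15972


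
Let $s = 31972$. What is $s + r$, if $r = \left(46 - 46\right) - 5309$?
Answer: $26663$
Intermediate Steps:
$r = -5309$ ($r = \left(46 - 46\right) - 5309 = 0 - 5309 = -5309$)
$s + r = 31972 - 5309 = 26663$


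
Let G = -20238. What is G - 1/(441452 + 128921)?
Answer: -11543208775/570373 ≈ -20238.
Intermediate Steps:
G - 1/(441452 + 128921) = -20238 - 1/(441452 + 128921) = -20238 - 1/570373 = -11543208775/570373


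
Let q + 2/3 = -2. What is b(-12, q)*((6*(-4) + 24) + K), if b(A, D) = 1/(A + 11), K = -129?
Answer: 129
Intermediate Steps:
q = -8/3 (q = -⅔ - 2 = -8/3 ≈ -2.6667)
b(A, D) = 1/(11 + A)
b(-12, q)*((6*(-4) + 24) + K) = ((6*(-4) + 24) - 129)/(11 - 12) = ((-24 + 24) - 129)/(-1) = -(0 - 129) = -1*(-129) = 129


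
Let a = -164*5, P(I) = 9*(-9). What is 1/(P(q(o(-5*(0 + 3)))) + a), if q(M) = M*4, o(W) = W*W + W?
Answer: -1/901 ≈ -0.0011099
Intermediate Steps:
o(W) = W + W² (o(W) = W² + W = W + W²)
q(M) = 4*M
P(I) = -81
a = -820
1/(P(q(o(-5*(0 + 3)))) + a) = 1/(-81 - 820) = 1/(-901) = -1/901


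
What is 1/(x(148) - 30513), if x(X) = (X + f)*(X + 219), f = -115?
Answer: -1/18402 ≈ -5.4342e-5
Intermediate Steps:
x(X) = (-115 + X)*(219 + X) (x(X) = (X - 115)*(X + 219) = (-115 + X)*(219 + X))
1/(x(148) - 30513) = 1/((-25185 + 148² + 104*148) - 30513) = 1/((-25185 + 21904 + 15392) - 30513) = 1/(12111 - 30513) = 1/(-18402) = -1/18402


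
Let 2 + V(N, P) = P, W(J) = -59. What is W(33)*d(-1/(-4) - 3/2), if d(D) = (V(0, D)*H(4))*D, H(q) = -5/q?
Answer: 19175/64 ≈ 299.61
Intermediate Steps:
V(N, P) = -2 + P
d(D) = D*(5/2 - 5*D/4) (d(D) = ((-2 + D)*(-5/4))*D = (5/2 - 5*D/4)*D = D*(5/2 - 5*D/4))
W(33)*d(-1/(-4) - 3/2) = -295*(-1/(-4) - 3/2)*(2 - (-1/(-4) - 3/2))/4 = -295*(-1*(-¼) - 3*½)*(2 - (-1*(-¼) - 3*½))/4 = -295*(¼ - 3/2)*(2 - (¼ - 3/2))/4 = -295*(-5)*(2 - 1*(-5/4))/(4*4) = -295*(-5)*(2 + 5/4)/(4*4) = -295*(-5)*13/(4*4*4) = -59*(-325/64) = 19175/64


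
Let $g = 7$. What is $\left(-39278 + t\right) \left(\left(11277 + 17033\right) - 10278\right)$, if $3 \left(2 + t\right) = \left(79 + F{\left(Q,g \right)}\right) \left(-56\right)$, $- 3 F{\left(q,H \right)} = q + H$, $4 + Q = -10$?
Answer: $- \frac{6621061888}{9} \approx -7.3567 \cdot 10^{8}$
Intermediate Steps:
$Q = -14$ ($Q = -4 - 10 = -14$)
$F{\left(q,H \right)} = - \frac{H}{3} - \frac{q}{3}$ ($F{\left(q,H \right)} = - \frac{q + H}{3} = - \frac{H + q}{3} = - \frac{H}{3} - \frac{q}{3}$)
$t = - \frac{13682}{9}$ ($t = -2 + \frac{\left(79 - - \frac{7}{3}\right) \left(-56\right)}{3} = -2 + \frac{\left(79 + \left(- \frac{7}{3} + \frac{14}{3}\right)\right) \left(-56\right)}{3} = -2 + \frac{\left(79 + \frac{7}{3}\right) \left(-56\right)}{3} = -2 + \frac{\frac{244}{3} \left(-56\right)}{3} = -2 + \frac{1}{3} \left(- \frac{13664}{3}\right) = -2 - \frac{13664}{9} = - \frac{13682}{9} \approx -1520.2$)
$\left(-39278 + t\right) \left(\left(11277 + 17033\right) - 10278\right) = \left(-39278 - \frac{13682}{9}\right) \left(\left(11277 + 17033\right) - 10278\right) = - \frac{367184 \left(28310 - 10278\right)}{9} = \left(- \frac{367184}{9}\right) 18032 = - \frac{6621061888}{9}$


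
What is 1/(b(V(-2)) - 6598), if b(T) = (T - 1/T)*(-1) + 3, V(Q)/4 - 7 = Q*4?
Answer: -4/26365 ≈ -0.00015172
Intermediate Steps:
V(Q) = 28 + 16*Q (V(Q) = 28 + 4*(Q*4) = 28 + 4*(4*Q) = 28 + 16*Q)
b(T) = 3 + 1/T - T (b(T) = (1/T - T) + 3 = 3 + 1/T - T)
1/(b(V(-2)) - 6598) = 1/((3 + 1/(28 + 16*(-2)) - (28 + 16*(-2))) - 6598) = 1/((3 + 1/(28 - 32) - (28 - 32)) - 6598) = 1/((3 + 1/(-4) - 1*(-4)) - 6598) = 1/((3 - ¼ + 4) - 6598) = 1/(27/4 - 6598) = 1/(-26365/4) = -4/26365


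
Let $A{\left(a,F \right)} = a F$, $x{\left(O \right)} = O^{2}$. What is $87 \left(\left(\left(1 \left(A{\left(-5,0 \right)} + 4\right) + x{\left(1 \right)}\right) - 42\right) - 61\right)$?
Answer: $-8526$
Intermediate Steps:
$A{\left(a,F \right)} = F a$
$87 \left(\left(\left(1 \left(A{\left(-5,0 \right)} + 4\right) + x{\left(1 \right)}\right) - 42\right) - 61\right) = 87 \left(\left(\left(1 \left(0 \left(-5\right) + 4\right) + 1^{2}\right) - 42\right) - 61\right) = 87 \left(\left(\left(1 \left(0 + 4\right) + 1\right) - 42\right) - 61\right) = 87 \left(\left(\left(1 \cdot 4 + 1\right) - 42\right) - 61\right) = 87 \left(\left(\left(4 + 1\right) - 42\right) - 61\right) = 87 \left(\left(5 - 42\right) - 61\right) = 87 \left(-37 - 61\right) = 87 \left(-98\right) = -8526$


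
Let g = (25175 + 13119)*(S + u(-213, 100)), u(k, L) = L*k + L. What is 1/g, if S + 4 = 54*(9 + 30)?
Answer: -1/731338812 ≈ -1.3674e-9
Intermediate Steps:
S = 2102 (S = -4 + 54*(9 + 30) = -4 + 54*39 = -4 + 2106 = 2102)
u(k, L) = L + L*k
g = -731338812 (g = (25175 + 13119)*(2102 + 100*(1 - 213)) = 38294*(2102 + 100*(-212)) = 38294*(2102 - 21200) = 38294*(-19098) = -731338812)
1/g = 1/(-731338812) = -1/731338812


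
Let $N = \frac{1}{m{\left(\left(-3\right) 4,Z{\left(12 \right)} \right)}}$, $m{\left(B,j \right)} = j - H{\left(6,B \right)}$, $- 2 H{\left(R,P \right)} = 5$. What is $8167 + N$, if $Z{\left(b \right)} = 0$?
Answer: $\frac{40837}{5} \approx 8167.4$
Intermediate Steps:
$H{\left(R,P \right)} = - \frac{5}{2}$ ($H{\left(R,P \right)} = \left(- \frac{1}{2}\right) 5 = - \frac{5}{2}$)
$m{\left(B,j \right)} = \frac{5}{2} + j$ ($m{\left(B,j \right)} = j - - \frac{5}{2} = j + \frac{5}{2} = \frac{5}{2} + j$)
$N = \frac{2}{5}$ ($N = \frac{1}{\frac{5}{2} + 0} = \frac{1}{\frac{5}{2}} = \frac{2}{5} \approx 0.4$)
$8167 + N = 8167 + \frac{2}{5} = \frac{40837}{5}$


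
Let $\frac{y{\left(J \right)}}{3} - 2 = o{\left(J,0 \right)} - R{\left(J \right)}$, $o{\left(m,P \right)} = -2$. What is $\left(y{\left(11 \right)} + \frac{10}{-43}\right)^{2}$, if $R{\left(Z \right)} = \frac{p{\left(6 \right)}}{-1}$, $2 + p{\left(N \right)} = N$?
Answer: $\frac{256036}{1849} \approx 138.47$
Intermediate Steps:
$p{\left(N \right)} = -2 + N$
$R{\left(Z \right)} = -4$ ($R{\left(Z \right)} = \frac{-2 + 6}{-1} = 4 \left(-1\right) = -4$)
$y{\left(J \right)} = 12$ ($y{\left(J \right)} = 6 + 3 \left(-2 - -4\right) = 6 + 3 \left(-2 + 4\right) = 6 + 3 \cdot 2 = 6 + 6 = 12$)
$\left(y{\left(11 \right)} + \frac{10}{-43}\right)^{2} = \left(12 + \frac{10}{-43}\right)^{2} = \left(12 + 10 \left(- \frac{1}{43}\right)\right)^{2} = \left(12 - \frac{10}{43}\right)^{2} = \left(\frac{506}{43}\right)^{2} = \frac{256036}{1849}$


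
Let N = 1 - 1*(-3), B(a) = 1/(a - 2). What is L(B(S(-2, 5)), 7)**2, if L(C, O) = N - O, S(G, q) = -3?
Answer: 9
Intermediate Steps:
B(a) = 1/(-2 + a)
N = 4 (N = 1 + 3 = 4)
L(C, O) = 4 - O
L(B(S(-2, 5)), 7)**2 = (4 - 1*7)**2 = (4 - 7)**2 = (-3)**2 = 9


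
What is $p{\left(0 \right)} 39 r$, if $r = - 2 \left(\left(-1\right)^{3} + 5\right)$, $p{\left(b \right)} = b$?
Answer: $0$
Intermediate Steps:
$r = -8$ ($r = - 2 \left(-1 + 5\right) = \left(-2\right) 4 = -8$)
$p{\left(0 \right)} 39 r = 0 \cdot 39 \left(-8\right) = 0 \left(-8\right) = 0$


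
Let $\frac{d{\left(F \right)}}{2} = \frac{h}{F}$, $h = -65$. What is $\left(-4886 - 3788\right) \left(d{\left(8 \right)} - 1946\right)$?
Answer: $\frac{34041113}{2} \approx 1.7021 \cdot 10^{7}$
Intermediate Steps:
$d{\left(F \right)} = - \frac{130}{F}$ ($d{\left(F \right)} = 2 \left(- \frac{65}{F}\right) = - \frac{130}{F}$)
$\left(-4886 - 3788\right) \left(d{\left(8 \right)} - 1946\right) = \left(-4886 - 3788\right) \left(- \frac{130}{8} - 1946\right) = - 8674 \left(\left(-130\right) \frac{1}{8} - 1946\right) = - 8674 \left(- \frac{65}{4} - 1946\right) = \left(-8674\right) \left(- \frac{7849}{4}\right) = \frac{34041113}{2}$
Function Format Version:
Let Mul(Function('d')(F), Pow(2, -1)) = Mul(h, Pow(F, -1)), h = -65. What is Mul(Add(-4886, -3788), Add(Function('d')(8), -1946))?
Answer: Rational(34041113, 2) ≈ 1.7021e+7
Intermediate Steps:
Function('d')(F) = Mul(-130, Pow(F, -1)) (Function('d')(F) = Mul(2, Mul(-65, Pow(F, -1))) = Mul(-130, Pow(F, -1)))
Mul(Add(-4886, -3788), Add(Function('d')(8), -1946)) = Mul(Add(-4886, -3788), Add(Mul(-130, Pow(8, -1)), -1946)) = Mul(-8674, Add(Mul(-130, Rational(1, 8)), -1946)) = Mul(-8674, Add(Rational(-65, 4), -1946)) = Mul(-8674, Rational(-7849, 4)) = Rational(34041113, 2)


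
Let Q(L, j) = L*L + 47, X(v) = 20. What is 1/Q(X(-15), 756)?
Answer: 1/447 ≈ 0.0022371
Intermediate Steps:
Q(L, j) = 47 + L² (Q(L, j) = L² + 47 = 47 + L²)
1/Q(X(-15), 756) = 1/(47 + 20²) = 1/(47 + 400) = 1/447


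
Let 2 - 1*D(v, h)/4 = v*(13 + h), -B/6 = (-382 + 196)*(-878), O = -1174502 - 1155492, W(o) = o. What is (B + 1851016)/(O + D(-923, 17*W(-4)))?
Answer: -435584/1266523 ≈ -0.34392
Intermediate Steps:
O = -2329994
B = -979848 (B = -6*(-382 + 196)*(-878) = -(-1116)*(-878) = -6*163308 = -979848)
D(v, h) = 8 - 4*v*(13 + h)
(B + 1851016)/(O + D(-923, 17*W(-4))) = (-979848 + 1851016)/(-2329994 + (8 - 52*(-923) - 4*17*(-4)*(-923))) = 871168/(-2329994 + (8 + 47996 - 4*(-68)*(-923))) = 871168/(-2329994 + (8 + 47996 - 251056)) = 871168/(-2329994 - 203052) = 871168/(-2533046) = 871168*(-1/2533046) = -435584/1266523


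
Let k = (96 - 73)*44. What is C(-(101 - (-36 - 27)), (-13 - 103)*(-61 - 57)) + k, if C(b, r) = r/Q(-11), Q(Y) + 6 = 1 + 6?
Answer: 14700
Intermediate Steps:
Q(Y) = 1 (Q(Y) = -6 + (1 + 6) = -6 + 7 = 1)
k = 1012 (k = 23*44 = 1012)
C(b, r) = r (C(b, r) = r/1 = r*1 = r)
C(-(101 - (-36 - 27)), (-13 - 103)*(-61 - 57)) + k = (-13 - 103)*(-61 - 57) + 1012 = -116*(-118) + 1012 = 13688 + 1012 = 14700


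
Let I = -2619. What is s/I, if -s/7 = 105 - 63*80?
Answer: -11515/873 ≈ -13.190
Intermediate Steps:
s = 34545 (s = -7*(105 - 63*80) = -7*(105 - 5040) = -7*(-4935) = 34545)
s/I = 34545/(-2619) = 34545*(-1/2619) = -11515/873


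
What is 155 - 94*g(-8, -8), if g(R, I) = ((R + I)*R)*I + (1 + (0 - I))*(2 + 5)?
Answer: 90489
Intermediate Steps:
g(R, I) = 7 - 7*I + I*R*(I + R) (g(R, I) = ((I + R)*R)*I + (1 - I)*7 = (R*(I + R))*I + (7 - 7*I) = I*R*(I + R) + (7 - 7*I) = 7 - 7*I + I*R*(I + R))
155 - 94*g(-8, -8) = 155 - 94*(7 - 7*(-8) - 8*(-8)² - 8*(-8)²) = 155 - 94*(7 + 56 - 8*64 - 8*64) = 155 - 94*(7 + 56 - 512 - 512) = 155 - 94*(-961) = 155 + 90334 = 90489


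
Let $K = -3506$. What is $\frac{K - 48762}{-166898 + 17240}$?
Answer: $\frac{26134}{74829} \approx 0.34925$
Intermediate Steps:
$\frac{K - 48762}{-166898 + 17240} = \frac{-3506 - 48762}{-166898 + 17240} = - \frac{52268}{-149658} = \left(-52268\right) \left(- \frac{1}{149658}\right) = \frac{26134}{74829}$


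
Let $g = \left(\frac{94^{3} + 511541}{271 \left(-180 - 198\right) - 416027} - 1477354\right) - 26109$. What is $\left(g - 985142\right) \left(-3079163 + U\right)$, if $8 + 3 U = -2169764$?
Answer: $\frac{981219079310852030}{103693} \approx 9.4627 \cdot 10^{12}$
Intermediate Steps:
$U = - \frac{2169772}{3}$ ($U = - \frac{8}{3} + \frac{1}{3} \left(-2169764\right) = - \frac{8}{3} - \frac{2169764}{3} = - \frac{2169772}{3} \approx -7.2326 \cdot 10^{5}$)
$g = - \frac{155898857284}{103693}$ ($g = \left(\frac{830584 + 511541}{271 \left(-378\right) - 416027} - 1477354\right) - 26109 = \left(\frac{1342125}{-102438 - 416027} - 1477354\right) - 26109 = \left(\frac{1342125}{-518465} - 1477354\right) - 26109 = \left(1342125 \left(- \frac{1}{518465}\right) - 1477354\right) - 26109 = \left(- \frac{268425}{103693} - 1477354\right) - 26109 = - \frac{153191536747}{103693} - 26109 = - \frac{155898857284}{103693} \approx -1.5035 \cdot 10^{6}$)
$\left(g - 985142\right) \left(-3079163 + U\right) = \left(- \frac{155898857284}{103693} - 985142\right) \left(-3079163 - \frac{2169772}{3}\right) = \left(- \frac{258051186690}{103693}\right) \left(- \frac{11407261}{3}\right) = \frac{981219079310852030}{103693}$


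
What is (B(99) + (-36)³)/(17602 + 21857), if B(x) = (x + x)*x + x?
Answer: -8985/13153 ≈ -0.68311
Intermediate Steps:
B(x) = x + 2*x² (B(x) = (2*x)*x + x = 2*x² + x = x + 2*x²)
(B(99) + (-36)³)/(17602 + 21857) = (99*(1 + 2*99) + (-36)³)/(17602 + 21857) = (99*(1 + 198) - 46656)/39459 = (99*199 - 46656)*(1/39459) = (19701 - 46656)*(1/39459) = -26955*1/39459 = -8985/13153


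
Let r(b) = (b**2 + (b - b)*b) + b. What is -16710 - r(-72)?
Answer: -21822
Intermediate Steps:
r(b) = b + b**2 (r(b) = (b**2 + 0*b) + b = (b**2 + 0) + b = b**2 + b = b + b**2)
-16710 - r(-72) = -16710 - (-72)*(1 - 72) = -16710 - (-72)*(-71) = -16710 - 1*5112 = -16710 - 5112 = -21822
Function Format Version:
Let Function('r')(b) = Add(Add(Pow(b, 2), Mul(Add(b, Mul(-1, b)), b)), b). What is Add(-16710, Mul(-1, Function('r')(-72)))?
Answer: -21822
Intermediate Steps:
Function('r')(b) = Add(b, Pow(b, 2)) (Function('r')(b) = Add(Add(Pow(b, 2), Mul(0, b)), b) = Add(Add(Pow(b, 2), 0), b) = Add(Pow(b, 2), b) = Add(b, Pow(b, 2)))
Add(-16710, Mul(-1, Function('r')(-72))) = Add(-16710, Mul(-1, Mul(-72, Add(1, -72)))) = Add(-16710, Mul(-1, Mul(-72, -71))) = Add(-16710, Mul(-1, 5112)) = Add(-16710, -5112) = -21822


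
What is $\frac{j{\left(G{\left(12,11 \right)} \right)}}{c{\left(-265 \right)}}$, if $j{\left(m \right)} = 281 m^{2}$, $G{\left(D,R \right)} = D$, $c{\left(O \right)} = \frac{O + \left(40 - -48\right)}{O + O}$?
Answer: $\frac{7148640}{59} \approx 1.2116 \cdot 10^{5}$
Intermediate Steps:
$c{\left(O \right)} = \frac{88 + O}{2 O}$ ($c{\left(O \right)} = \frac{O + \left(40 + 48\right)}{2 O} = \left(O + 88\right) \frac{1}{2 O} = \left(88 + O\right) \frac{1}{2 O} = \frac{88 + O}{2 O}$)
$\frac{j{\left(G{\left(12,11 \right)} \right)}}{c{\left(-265 \right)}} = \frac{281 \cdot 12^{2}}{\frac{1}{2} \frac{1}{-265} \left(88 - 265\right)} = \frac{281 \cdot 144}{\frac{1}{2} \left(- \frac{1}{265}\right) \left(-177\right)} = \frac{40464}{\frac{177}{530}} = 40464 \cdot \frac{530}{177} = \frac{7148640}{59}$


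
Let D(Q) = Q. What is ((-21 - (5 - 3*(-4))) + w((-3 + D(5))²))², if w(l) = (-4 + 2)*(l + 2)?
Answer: 2500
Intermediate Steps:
w(l) = -4 - 2*l (w(l) = -2*(2 + l) = -4 - 2*l)
((-21 - (5 - 3*(-4))) + w((-3 + D(5))²))² = ((-21 - (5 - 3*(-4))) + (-4 - 2*(-3 + 5)²))² = ((-21 - (5 + 12)) + (-4 - 2*2²))² = ((-21 - 1*17) + (-4 - 2*4))² = ((-21 - 17) + (-4 - 8))² = (-38 - 12)² = (-50)² = 2500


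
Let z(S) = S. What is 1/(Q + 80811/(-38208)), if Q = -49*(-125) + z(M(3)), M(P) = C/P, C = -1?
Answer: 38208/233930453 ≈ 0.00016333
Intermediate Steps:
M(P) = -1/P
Q = 18374/3 (Q = -49*(-125) - 1/3 = 6125 - 1*1/3 = 6125 - 1/3 = 18374/3 ≈ 6124.7)
1/(Q + 80811/(-38208)) = 1/(18374/3 + 80811/(-38208)) = 1/(18374/3 + 80811*(-1/38208)) = 1/(18374/3 - 26937/12736) = 1/(233930453/38208) = 38208/233930453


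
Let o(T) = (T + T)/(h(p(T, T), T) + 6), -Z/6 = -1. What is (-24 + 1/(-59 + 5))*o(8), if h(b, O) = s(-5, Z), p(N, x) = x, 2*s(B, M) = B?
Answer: -20752/189 ≈ -109.80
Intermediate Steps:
Z = 6 (Z = -6*(-1) = 6)
s(B, M) = B/2
h(b, O) = -5/2 (h(b, O) = (1/2)*(-5) = -5/2)
o(T) = 4*T/7 (o(T) = (T + T)/(-5/2 + 6) = (2*T)/(7/2) = (2*T)*(2/7) = 4*T/7)
(-24 + 1/(-59 + 5))*o(8) = (-24 + 1/(-59 + 5))*((4/7)*8) = (-24 + 1/(-54))*(32/7) = (-24 - 1/54)*(32/7) = -1297/54*32/7 = -20752/189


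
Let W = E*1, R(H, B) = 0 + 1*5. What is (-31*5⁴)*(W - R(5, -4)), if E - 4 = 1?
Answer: 0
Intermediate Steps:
E = 5 (E = 4 + 1 = 5)
R(H, B) = 5 (R(H, B) = 0 + 5 = 5)
W = 5 (W = 5*1 = 5)
(-31*5⁴)*(W - R(5, -4)) = (-31*5⁴)*(5 - 1*5) = (-31*625)*(5 - 5) = -19375*0 = 0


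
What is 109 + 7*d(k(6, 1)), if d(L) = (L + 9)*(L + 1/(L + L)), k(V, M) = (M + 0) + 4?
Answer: 3044/5 ≈ 608.80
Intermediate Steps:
k(V, M) = 4 + M (k(V, M) = M + 4 = 4 + M)
d(L) = (9 + L)*(L + 1/(2*L))
109 + 7*d(k(6, 1)) = 109 + 7*(1/2 + (4 + 1)**2 + 9*(4 + 1) + 9/(2*(4 + 1))) = 109 + 7*(1/2 + 5**2 + 9*5 + (9/2)/5) = 109 + 7*(1/2 + 25 + 45 + (9/2)*(1/5)) = 109 + 7*(1/2 + 25 + 45 + 9/10) = 109 + 7*(357/5) = 109 + 2499/5 = 3044/5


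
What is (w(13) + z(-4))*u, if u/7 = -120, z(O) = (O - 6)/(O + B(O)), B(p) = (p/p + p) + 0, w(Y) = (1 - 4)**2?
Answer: -8760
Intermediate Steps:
w(Y) = 9 (w(Y) = (-3)**2 = 9)
B(p) = 1 + p (B(p) = (1 + p) + 0 = 1 + p)
z(O) = (-6 + O)/(1 + 2*O) (z(O) = (O - 6)/(O + (1 + O)) = (-6 + O)/(1 + 2*O))
u = -840 (u = 7*(-120) = -840)
(w(13) + z(-4))*u = (9 + (-6 - 4)/(1 + 2*(-4)))*(-840) = (9 - 10/(1 - 8))*(-840) = (9 - 10/(-7))*(-840) = (9 - 1/7*(-10))*(-840) = (9 + 10/7)*(-840) = (73/7)*(-840) = -8760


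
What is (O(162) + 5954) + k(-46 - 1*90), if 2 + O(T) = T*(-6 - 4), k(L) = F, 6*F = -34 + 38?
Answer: 12998/3 ≈ 4332.7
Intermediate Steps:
F = 2/3 (F = (-34 + 38)/6 = (1/6)*4 = 2/3 ≈ 0.66667)
k(L) = 2/3
O(T) = -2 - 10*T (O(T) = -2 + T*(-6 - 4) = -2 + T*(-10) = -2 - 10*T)
(O(162) + 5954) + k(-46 - 1*90) = ((-2 - 10*162) + 5954) + 2/3 = ((-2 - 1620) + 5954) + 2/3 = (-1622 + 5954) + 2/3 = 4332 + 2/3 = 12998/3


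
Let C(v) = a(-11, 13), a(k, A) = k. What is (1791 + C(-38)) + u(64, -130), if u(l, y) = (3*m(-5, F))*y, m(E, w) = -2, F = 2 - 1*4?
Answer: 2560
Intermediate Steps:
F = -2 (F = 2 - 4 = -2)
C(v) = -11
u(l, y) = -6*y (u(l, y) = (3*(-2))*y = -6*y)
(1791 + C(-38)) + u(64, -130) = (1791 - 11) - 6*(-130) = 1780 + 780 = 2560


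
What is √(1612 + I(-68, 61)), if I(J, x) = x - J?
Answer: √1741 ≈ 41.725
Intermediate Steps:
√(1612 + I(-68, 61)) = √(1612 + (61 - 1*(-68))) = √(1612 + (61 + 68)) = √(1612 + 129) = √1741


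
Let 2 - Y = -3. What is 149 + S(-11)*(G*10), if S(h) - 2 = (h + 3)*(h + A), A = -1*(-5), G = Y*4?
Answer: 10149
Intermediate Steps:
Y = 5 (Y = 2 - 1*(-3) = 2 + 3 = 5)
G = 20 (G = 5*4 = 20)
A = 5
S(h) = 2 + (3 + h)*(5 + h) (S(h) = 2 + (h + 3)*(h + 5) = 2 + (3 + h)*(5 + h))
149 + S(-11)*(G*10) = 149 + (17 + (-11)² + 8*(-11))*(20*10) = 149 + (17 + 121 - 88)*200 = 149 + 50*200 = 149 + 10000 = 10149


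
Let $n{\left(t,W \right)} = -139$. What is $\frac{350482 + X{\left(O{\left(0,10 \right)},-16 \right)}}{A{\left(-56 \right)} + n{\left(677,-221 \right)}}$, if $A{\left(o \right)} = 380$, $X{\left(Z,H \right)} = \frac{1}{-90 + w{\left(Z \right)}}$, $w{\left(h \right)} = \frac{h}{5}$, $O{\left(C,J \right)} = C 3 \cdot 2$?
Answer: $\frac{31543379}{21690} \approx 1454.3$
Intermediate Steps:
$O{\left(C,J \right)} = 6 C$ ($O{\left(C,J \right)} = 3 C 2 = 6 C$)
$w{\left(h \right)} = \frac{h}{5}$ ($w{\left(h \right)} = h \frac{1}{5} = \frac{h}{5}$)
$X{\left(Z,H \right)} = \frac{1}{-90 + \frac{Z}{5}}$
$\frac{350482 + X{\left(O{\left(0,10 \right)},-16 \right)}}{A{\left(-56 \right)} + n{\left(677,-221 \right)}} = \frac{350482 + \frac{5}{-450 + 6 \cdot 0}}{380 - 139} = \frac{350482 + \frac{5}{-450 + 0}}{241} = \left(350482 + \frac{5}{-450}\right) \frac{1}{241} = \left(350482 + 5 \left(- \frac{1}{450}\right)\right) \frac{1}{241} = \left(350482 - \frac{1}{90}\right) \frac{1}{241} = \frac{31543379}{90} \cdot \frac{1}{241} = \frac{31543379}{21690}$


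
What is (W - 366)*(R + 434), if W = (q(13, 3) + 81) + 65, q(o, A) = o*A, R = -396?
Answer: -6878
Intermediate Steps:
q(o, A) = A*o
W = 185 (W = (3*13 + 81) + 65 = (39 + 81) + 65 = 120 + 65 = 185)
(W - 366)*(R + 434) = (185 - 366)*(-396 + 434) = -181*38 = -6878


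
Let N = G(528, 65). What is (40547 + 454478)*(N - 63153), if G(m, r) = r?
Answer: -31230137200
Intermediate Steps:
N = 65
(40547 + 454478)*(N - 63153) = (40547 + 454478)*(65 - 63153) = 495025*(-63088) = -31230137200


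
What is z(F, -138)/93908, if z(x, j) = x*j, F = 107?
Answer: -7383/46954 ≈ -0.15724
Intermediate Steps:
z(x, j) = j*x
z(F, -138)/93908 = -138*107/93908 = -14766*1/93908 = -7383/46954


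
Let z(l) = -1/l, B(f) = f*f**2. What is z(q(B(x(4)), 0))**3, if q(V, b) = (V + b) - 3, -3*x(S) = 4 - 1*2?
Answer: 19683/704969 ≈ 0.027920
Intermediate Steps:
x(S) = -2/3 (x(S) = -(4 - 1*2)/3 = -(4 - 2)/3 = -1/3*2 = -2/3)
B(f) = f**3
q(V, b) = -3 + V + b
z(q(B(x(4)), 0))**3 = (-1/(-3 + (-2/3)**3 + 0))**3 = (-1/(-3 - 8/27 + 0))**3 = (-1/(-89/27))**3 = (-1*(-27/89))**3 = (27/89)**3 = 19683/704969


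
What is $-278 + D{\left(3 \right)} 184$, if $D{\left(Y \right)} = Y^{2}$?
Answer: $1378$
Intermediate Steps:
$-278 + D{\left(3 \right)} 184 = -278 + 3^{2} \cdot 184 = -278 + 9 \cdot 184 = -278 + 1656 = 1378$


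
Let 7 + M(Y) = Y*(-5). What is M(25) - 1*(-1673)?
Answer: 1541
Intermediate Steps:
M(Y) = -7 - 5*Y (M(Y) = -7 + Y*(-5) = -7 - 5*Y)
M(25) - 1*(-1673) = (-7 - 5*25) - 1*(-1673) = (-7 - 125) + 1673 = -132 + 1673 = 1541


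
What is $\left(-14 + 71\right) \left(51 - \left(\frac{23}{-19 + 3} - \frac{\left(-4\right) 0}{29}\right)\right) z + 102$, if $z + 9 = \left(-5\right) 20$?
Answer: $- \frac{5211075}{16} \approx -3.2569 \cdot 10^{5}$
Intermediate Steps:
$z = -109$ ($z = -9 - 100 = -109$)
$\left(-14 + 71\right) \left(51 - \left(\frac{23}{-19 + 3} - \frac{\left(-4\right) 0}{29}\right)\right) z + 102 = \left(-14 + 71\right) \left(51 - \left(\frac{23}{-19 + 3} - \frac{\left(-4\right) 0}{29}\right)\right) \left(-109\right) + 102 = 57 \left(51 + \left(- \frac{23}{-16} + 0 \cdot \frac{1}{29}\right)\right) \left(-109\right) + 102 = 57 \left(51 + \left(\left(-23\right) \left(- \frac{1}{16}\right) + 0\right)\right) \left(-109\right) + 102 = 57 \left(51 + \left(\frac{23}{16} + 0\right)\right) \left(-109\right) + 102 = 57 \left(51 + \frac{23}{16}\right) \left(-109\right) + 102 = 57 \cdot \frac{839}{16} \left(-109\right) + 102 = \frac{47823}{16} \left(-109\right) + 102 = - \frac{5212707}{16} + 102 = - \frac{5211075}{16}$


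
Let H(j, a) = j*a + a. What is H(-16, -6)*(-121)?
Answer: -10890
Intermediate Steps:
H(j, a) = a + a*j (H(j, a) = a*j + a = a + a*j)
H(-16, -6)*(-121) = -6*(1 - 16)*(-121) = -6*(-15)*(-121) = 90*(-121) = -10890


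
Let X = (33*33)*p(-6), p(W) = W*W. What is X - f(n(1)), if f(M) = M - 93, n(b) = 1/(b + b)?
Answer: 78593/2 ≈ 39297.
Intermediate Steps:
n(b) = 1/(2*b)
p(W) = W²
X = 39204 (X = (33*33)*(-6)² = 1089*36 = 39204)
f(M) = -93 + M
X - f(n(1)) = 39204 - (-93 + (½)/1) = 39204 - (-93 + (½)*1) = 39204 - (-93 + ½) = 39204 - 1*(-185/2) = 39204 + 185/2 = 78593/2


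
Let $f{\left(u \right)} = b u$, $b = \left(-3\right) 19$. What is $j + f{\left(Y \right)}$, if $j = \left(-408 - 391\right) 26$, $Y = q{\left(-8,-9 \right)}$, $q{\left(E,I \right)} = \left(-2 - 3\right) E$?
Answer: $-23054$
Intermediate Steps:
$b = -57$
$q{\left(E,I \right)} = - 5 E$
$Y = 40$ ($Y = \left(-5\right) \left(-8\right) = 40$)
$j = -20774$ ($j = \left(-408 - 391\right) 26 = \left(-799\right) 26 = -20774$)
$f{\left(u \right)} = - 57 u$
$j + f{\left(Y \right)} = -20774 - 2280 = -23054$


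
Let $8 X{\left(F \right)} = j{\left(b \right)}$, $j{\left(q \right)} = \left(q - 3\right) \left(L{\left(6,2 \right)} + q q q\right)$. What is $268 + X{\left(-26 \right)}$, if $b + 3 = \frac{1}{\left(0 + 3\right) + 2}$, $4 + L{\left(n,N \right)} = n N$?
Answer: $\frac{173822}{625} \approx 278.12$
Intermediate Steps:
$L{\left(n,N \right)} = -4 + N n$ ($L{\left(n,N \right)} = -4 + n N = -4 + N n$)
$b = - \frac{14}{5}$ ($b = -3 + \frac{1}{\left(0 + 3\right) + 2} = -3 + \frac{1}{3 + 2} = -3 + \frac{1}{5} = - \frac{14}{5} \approx -2.8$)
$j{\left(q \right)} = \left(-3 + q\right) \left(8 + q^{3}\right)$ ($j{\left(q \right)} = \left(q - 3\right) \left(\left(-4 + 2 \cdot 6\right) + q q q\right) = \left(-3 + q\right) \left(\left(-4 + 12\right) + q^{2} q\right) = \left(-3 + q\right) \left(8 + q^{3}\right)$)
$X{\left(F \right)} = \frac{6322}{625}$ ($X{\left(F \right)} = \frac{-24 + \left(- \frac{14}{5}\right)^{4} - 3 \left(- \frac{14}{5}\right)^{3} + 8 \left(- \frac{14}{5}\right)}{8} = \frac{-24 + \frac{38416}{625} - - \frac{8232}{125} - \frac{112}{5}}{8} = \frac{-24 + \frac{38416}{625} + \frac{8232}{125} - \frac{112}{5}}{8} = \frac{1}{8} \cdot \frac{50576}{625} = \frac{6322}{625}$)
$268 + X{\left(-26 \right)} = 268 + \frac{6322}{625} = \frac{173822}{625}$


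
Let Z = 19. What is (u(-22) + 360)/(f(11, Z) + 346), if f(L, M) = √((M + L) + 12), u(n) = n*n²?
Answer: -1779824/59837 + 5144*√42/59837 ≈ -29.187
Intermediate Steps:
u(n) = n³
f(L, M) = √(12 + L + M) (f(L, M) = √((L + M) + 12) = √(12 + L + M))
(u(-22) + 360)/(f(11, Z) + 346) = ((-22)³ + 360)/(√(12 + 11 + 19) + 346) = (-10648 + 360)/(√42 + 346) = -10288/(346 + √42)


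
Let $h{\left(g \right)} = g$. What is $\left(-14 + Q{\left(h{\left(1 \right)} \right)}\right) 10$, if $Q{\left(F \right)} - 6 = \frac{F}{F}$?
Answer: $-70$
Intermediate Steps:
$Q{\left(F \right)} = 7$ ($Q{\left(F \right)} = 6 + \frac{F}{F} = 6 + 1 = 7$)
$\left(-14 + Q{\left(h{\left(1 \right)} \right)}\right) 10 = \left(-14 + 7\right) 10 = \left(-7\right) 10 = -70$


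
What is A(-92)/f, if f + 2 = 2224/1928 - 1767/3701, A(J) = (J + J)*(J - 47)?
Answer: -22812283016/1180851 ≈ -19319.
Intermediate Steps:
A(J) = 2*J*(-47 + J) (A(J) = (2*J)*(-47 + J) = 2*J*(-47 + J))
f = -1180851/891941 (f = -2 + (2224/1928 - 1767/3701) = -2 + (2224*(1/1928) - 1767*1/3701) = -2 + (278/241 - 1767/3701) = -2 + 603031/891941 = -1180851/891941 ≈ -1.3239)
A(-92)/f = (2*(-92)*(-47 - 92))/(-1180851/891941) = (2*(-92)*(-139))*(-891941/1180851) = 25576*(-891941/1180851) = -22812283016/1180851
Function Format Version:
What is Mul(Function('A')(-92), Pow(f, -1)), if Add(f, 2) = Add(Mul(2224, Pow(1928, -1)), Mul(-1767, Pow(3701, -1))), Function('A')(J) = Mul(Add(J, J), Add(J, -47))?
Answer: Rational(-22812283016, 1180851) ≈ -19319.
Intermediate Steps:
Function('A')(J) = Mul(2, J, Add(-47, J)) (Function('A')(J) = Mul(Mul(2, J), Add(-47, J)) = Mul(2, J, Add(-47, J)))
f = Rational(-1180851, 891941) (f = Add(-2, Add(Mul(2224, Pow(1928, -1)), Mul(-1767, Pow(3701, -1)))) = Add(-2, Add(Mul(2224, Rational(1, 1928)), Mul(-1767, Rational(1, 3701)))) = Add(-2, Add(Rational(278, 241), Rational(-1767, 3701))) = Add(-2, Rational(603031, 891941)) = Rational(-1180851, 891941) ≈ -1.3239)
Mul(Function('A')(-92), Pow(f, -1)) = Mul(Mul(2, -92, Add(-47, -92)), Pow(Rational(-1180851, 891941), -1)) = Mul(Mul(2, -92, -139), Rational(-891941, 1180851)) = Mul(25576, Rational(-891941, 1180851)) = Rational(-22812283016, 1180851)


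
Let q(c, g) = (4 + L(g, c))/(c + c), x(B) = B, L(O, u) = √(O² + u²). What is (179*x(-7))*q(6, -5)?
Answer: -1253/3 - 1253*√61/12 ≈ -1233.2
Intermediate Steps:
q(c, g) = (4 + √(c² + g²))/(2*c) (q(c, g) = (4 + √(g² + c²))/(c + c) = (4 + √(c² + g²))/((2*c)) = (4 + √(c² + g²))*(1/(2*c)) = (4 + √(c² + g²))/(2*c))
(179*x(-7))*q(6, -5) = (179*(-7))*((½)*(4 + √(6² + (-5)²))/6) = -1253*(4 + √(36 + 25))/(2*6) = -1253*(4 + √61)/(2*6) = -1253*(⅓ + √61/12) = -1253/3 - 1253*√61/12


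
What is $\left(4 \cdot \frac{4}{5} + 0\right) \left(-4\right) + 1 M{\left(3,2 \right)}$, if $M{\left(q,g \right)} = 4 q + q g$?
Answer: $\frac{26}{5} \approx 5.2$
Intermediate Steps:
$M{\left(q,g \right)} = 4 q + g q$
$\left(4 \cdot \frac{4}{5} + 0\right) \left(-4\right) + 1 M{\left(3,2 \right)} = \left(4 \cdot \frac{4}{5} + 0\right) \left(-4\right) + 1 \cdot 3 \left(4 + 2\right) = \left(4 \cdot 4 \cdot \frac{1}{5} + 0\right) \left(-4\right) + 1 \cdot 3 \cdot 6 = \left(4 \cdot \frac{4}{5} + 0\right) \left(-4\right) + 1 \cdot 18 = \left(\frac{16}{5} + 0\right) \left(-4\right) + 18 = \frac{16}{5} \left(-4\right) + 18 = - \frac{64}{5} + 18 = \frac{26}{5}$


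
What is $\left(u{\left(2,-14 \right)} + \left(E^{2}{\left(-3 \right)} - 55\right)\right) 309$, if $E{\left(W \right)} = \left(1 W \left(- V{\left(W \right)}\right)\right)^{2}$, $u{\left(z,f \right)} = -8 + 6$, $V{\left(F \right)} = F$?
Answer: $2009736$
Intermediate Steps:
$u{\left(z,f \right)} = -2$
$E{\left(W \right)} = W^{4}$ ($E{\left(W \right)} = \left(1 W \left(- W\right)\right)^{2} = \left(W \left(- W\right)\right)^{2} = \left(- W^{2}\right)^{2} = W^{4}$)
$\left(u{\left(2,-14 \right)} + \left(E^{2}{\left(-3 \right)} - 55\right)\right) 309 = \left(-2 + \left(\left(\left(-3\right)^{4}\right)^{2} - 55\right)\right) 309 = \left(-2 - \left(55 - 81^{2}\right)\right) 309 = \left(-2 + \left(6561 - 55\right)\right) 309 = \left(-2 + 6506\right) 309 = 6504 \cdot 309 = 2009736$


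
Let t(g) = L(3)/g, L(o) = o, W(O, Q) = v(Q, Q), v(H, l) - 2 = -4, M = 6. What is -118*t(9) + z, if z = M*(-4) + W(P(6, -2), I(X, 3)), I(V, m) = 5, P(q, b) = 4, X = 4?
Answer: -196/3 ≈ -65.333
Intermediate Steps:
v(H, l) = -2 (v(H, l) = 2 - 4 = -2)
W(O, Q) = -2
z = -26 (z = 6*(-4) - 2 = -24 - 2 = -26)
t(g) = 3/g
-118*t(9) + z = -354/9 - 26 = -118*⅓ - 26 = -118/3 - 26 = -196/3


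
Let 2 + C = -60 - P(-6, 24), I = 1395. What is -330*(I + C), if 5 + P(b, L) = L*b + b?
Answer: -491040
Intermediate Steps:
P(b, L) = -5 + b + L*b (P(b, L) = -5 + (L*b + b) = -5 + (b + L*b) = -5 + b + L*b)
C = 93 (C = -2 + (-60 - (-5 - 6 + 24*(-6))) = -2 + (-60 - (-5 - 6 - 144)) = -2 + (-60 - 1*(-155)) = -2 + (-60 + 155) = -2 + 95 = 93)
-330*(I + C) = -330*(1395 + 93) = -330*1488 = -491040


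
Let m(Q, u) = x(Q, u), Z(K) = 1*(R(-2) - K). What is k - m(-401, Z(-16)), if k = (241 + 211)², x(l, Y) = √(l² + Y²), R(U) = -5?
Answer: 204304 - √160922 ≈ 2.0390e+5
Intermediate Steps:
x(l, Y) = √(Y² + l²)
k = 204304 (k = 452² = 204304)
Z(K) = -5 - K (Z(K) = 1*(-5 - K) = -5 - K)
m(Q, u) = √(Q² + u²) (m(Q, u) = √(u² + Q²) = √(Q² + u²))
k - m(-401, Z(-16)) = 204304 - √((-401)² + (-5 - 1*(-16))²) = 204304 - √(160801 + (-5 + 16)²) = 204304 - √(160801 + 11²) = 204304 - √(160801 + 121) = 204304 - √160922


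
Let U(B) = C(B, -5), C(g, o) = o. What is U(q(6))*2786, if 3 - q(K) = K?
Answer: -13930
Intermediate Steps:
q(K) = 3 - K
U(B) = -5
U(q(6))*2786 = -5*2786 = -13930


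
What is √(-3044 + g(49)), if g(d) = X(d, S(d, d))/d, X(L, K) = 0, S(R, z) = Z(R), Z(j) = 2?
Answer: 2*I*√761 ≈ 55.172*I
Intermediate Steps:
S(R, z) = 2
g(d) = 0 (g(d) = 0/d = 0)
√(-3044 + g(49)) = √(-3044 + 0) = √(-3044) = 2*I*√761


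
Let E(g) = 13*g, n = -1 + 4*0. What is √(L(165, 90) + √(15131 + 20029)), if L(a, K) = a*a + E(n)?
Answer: √(27212 + 2*√8790) ≈ 165.53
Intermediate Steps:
n = -1 (n = -1 + 0 = -1)
L(a, K) = -13 + a² (L(a, K) = a*a + 13*(-1) = a² - 13 = -13 + a²)
√(L(165, 90) + √(15131 + 20029)) = √((-13 + 165²) + √(15131 + 20029)) = √((-13 + 27225) + √35160) = √(27212 + 2*√8790)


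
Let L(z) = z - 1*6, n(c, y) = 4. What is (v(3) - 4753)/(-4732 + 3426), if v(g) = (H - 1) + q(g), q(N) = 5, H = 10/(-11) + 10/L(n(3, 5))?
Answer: 26152/7183 ≈ 3.6408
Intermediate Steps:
L(z) = -6 + z (L(z) = z - 6 = -6 + z)
H = -65/11 (H = 10/(-11) + 10/(-6 + 4) = 10*(-1/11) + 10/(-2) = -10/11 + 10*(-½) = -10/11 - 5 = -65/11 ≈ -5.9091)
v(g) = -21/11 (v(g) = (-65/11 - 1) + 5 = -76/11 + 5 = -21/11)
(v(3) - 4753)/(-4732 + 3426) = (-21/11 - 4753)/(-4732 + 3426) = -52304/11/(-1306) = -52304/11*(-1/1306) = 26152/7183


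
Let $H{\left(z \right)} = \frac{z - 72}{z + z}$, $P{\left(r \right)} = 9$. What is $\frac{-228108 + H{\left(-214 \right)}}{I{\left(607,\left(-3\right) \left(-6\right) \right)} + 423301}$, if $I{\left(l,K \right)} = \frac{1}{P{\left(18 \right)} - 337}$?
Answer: $- \frac{8005654916}{14856171789} \approx -0.53888$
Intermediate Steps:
$H{\left(z \right)} = \frac{-72 + z}{2 z}$
$I{\left(l,K \right)} = - \frac{1}{328}$ ($I{\left(l,K \right)} = \frac{1}{9 - 337} = \frac{1}{-328} = - \frac{1}{328}$)
$\frac{-228108 + H{\left(-214 \right)}}{I{\left(607,\left(-3\right) \left(-6\right) \right)} + 423301} = \frac{-228108 + \frac{-72 - 214}{2 \left(-214\right)}}{- \frac{1}{328} + 423301} = \frac{-228108 + \frac{1}{2} \left(- \frac{1}{214}\right) \left(-286\right)}{\frac{138842727}{328}} = \left(-228108 + \frac{143}{214}\right) \frac{328}{138842727} = \left(- \frac{48814969}{214}\right) \frac{328}{138842727} = - \frac{8005654916}{14856171789}$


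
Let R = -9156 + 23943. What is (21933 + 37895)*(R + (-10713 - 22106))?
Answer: -1078818496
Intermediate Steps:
R = 14787
(21933 + 37895)*(R + (-10713 - 22106)) = (21933 + 37895)*(14787 + (-10713 - 22106)) = 59828*(14787 - 32819) = 59828*(-18032) = -1078818496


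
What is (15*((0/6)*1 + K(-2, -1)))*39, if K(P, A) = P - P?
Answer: 0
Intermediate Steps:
K(P, A) = 0
(15*((0/6)*1 + K(-2, -1)))*39 = (15*((0/6)*1 + 0))*39 = (15*((0*(⅙))*1 + 0))*39 = (15*(0*1 + 0))*39 = (15*(0 + 0))*39 = (15*0)*39 = 0*39 = 0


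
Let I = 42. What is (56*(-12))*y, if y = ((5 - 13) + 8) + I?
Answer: -28224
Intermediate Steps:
y = 42 (y = ((5 - 13) + 8) + 42 = (-8 + 8) + 42 = 0 + 42 = 42)
(56*(-12))*y = (56*(-12))*42 = -672*42 = -28224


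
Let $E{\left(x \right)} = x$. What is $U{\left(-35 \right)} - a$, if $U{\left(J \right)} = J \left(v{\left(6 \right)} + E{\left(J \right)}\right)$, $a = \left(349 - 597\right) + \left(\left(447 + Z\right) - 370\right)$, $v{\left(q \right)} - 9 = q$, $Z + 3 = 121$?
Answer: $753$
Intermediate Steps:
$Z = 118$ ($Z = -3 + 121 = 118$)
$v{\left(q \right)} = 9 + q$
$a = -53$ ($a = \left(349 - 597\right) + \left(\left(447 + 118\right) - 370\right) = -248 + \left(565 - 370\right) = -248 + 195 = -53$)
$U{\left(J \right)} = J \left(15 + J\right)$ ($U{\left(J \right)} = J \left(\left(9 + 6\right) + J\right) = J \left(15 + J\right)$)
$U{\left(-35 \right)} - a = - 35 \left(15 - 35\right) - -53 = \left(-35\right) \left(-20\right) + 53 = 700 + 53 = 753$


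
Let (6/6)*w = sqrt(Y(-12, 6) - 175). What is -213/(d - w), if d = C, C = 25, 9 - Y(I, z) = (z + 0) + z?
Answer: -5325/803 - 213*I*sqrt(178)/803 ≈ -6.6314 - 3.5389*I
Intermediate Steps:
Y(I, z) = 9 - 2*z (Y(I, z) = 9 - ((z + 0) + z) = 9 - (z + z) = 9 - 2*z)
d = 25
w = I*sqrt(178) (w = sqrt((9 - 2*6) - 175) = sqrt((9 - 12) - 175) = sqrt(-3 - 175) = sqrt(-178) = I*sqrt(178) ≈ 13.342*I)
-213/(d - w) = -213/(25 - I*sqrt(178))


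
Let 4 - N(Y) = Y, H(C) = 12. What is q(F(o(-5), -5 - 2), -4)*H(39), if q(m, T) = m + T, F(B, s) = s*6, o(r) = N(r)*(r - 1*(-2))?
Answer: -552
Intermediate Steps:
N(Y) = 4 - Y
o(r) = (2 + r)*(4 - r) (o(r) = (4 - r)*(r - 1*(-2)) = (4 - r)*(r + 2) = (4 - r)*(2 + r) = (2 + r)*(4 - r))
F(B, s) = 6*s
q(m, T) = T + m
q(F(o(-5), -5 - 2), -4)*H(39) = (-4 + 6*(-5 - 2))*12 = (-4 + 6*(-7))*12 = (-4 - 42)*12 = -46*12 = -552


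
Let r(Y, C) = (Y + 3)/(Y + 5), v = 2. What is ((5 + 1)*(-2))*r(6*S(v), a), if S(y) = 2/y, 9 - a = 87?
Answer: -108/11 ≈ -9.8182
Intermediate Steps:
a = -78 (a = 9 - 1*87 = 9 - 87 = -78)
r(Y, C) = (3 + Y)/(5 + Y)
((5 + 1)*(-2))*r(6*S(v), a) = ((5 + 1)*(-2))*((3 + 6*(2/2))/(5 + 6*(2/2))) = (6*(-2))*((3 + 6*(2*(½)))/(5 + 6*(2*(½)))) = -12*(3 + 6*1)/(5 + 6*1) = -12*(3 + 6)/(5 + 6) = -12*9/11 = -108/11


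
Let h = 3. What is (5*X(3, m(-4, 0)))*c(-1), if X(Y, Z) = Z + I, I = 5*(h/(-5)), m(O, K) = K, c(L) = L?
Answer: 15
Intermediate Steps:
I = -3 (I = 5*(3/(-5)) = 5*(3*(-1/5)) = 5*(-3/5) = -3)
X(Y, Z) = -3 + Z (X(Y, Z) = Z - 3 = -3 + Z)
(5*X(3, m(-4, 0)))*c(-1) = (5*(-3 + 0))*(-1) = (5*(-3))*(-1) = -15*(-1) = 15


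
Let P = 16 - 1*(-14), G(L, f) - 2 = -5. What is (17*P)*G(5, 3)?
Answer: -1530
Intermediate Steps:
G(L, f) = -3 (G(L, f) = 2 - 5 = -3)
P = 30 (P = 16 + 14 = 30)
(17*P)*G(5, 3) = (17*30)*(-3) = 510*(-3) = -1530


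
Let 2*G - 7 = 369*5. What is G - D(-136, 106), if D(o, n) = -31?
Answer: 957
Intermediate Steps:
G = 926 (G = 7/2 + (369*5)/2 = 7/2 + (½)*1845 = 7/2 + 1845/2 = 926)
G - D(-136, 106) = 926 - 1*(-31) = 926 + 31 = 957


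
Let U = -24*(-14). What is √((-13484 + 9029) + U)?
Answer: I*√4119 ≈ 64.179*I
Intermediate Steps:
U = 336
√((-13484 + 9029) + U) = √((-13484 + 9029) + 336) = √(-4455 + 336) = √(-4119) = I*√4119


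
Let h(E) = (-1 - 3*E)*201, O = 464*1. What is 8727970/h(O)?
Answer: -8727970/279993 ≈ -31.172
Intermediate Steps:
O = 464
h(E) = -201 - 603*E
8727970/h(O) = 8727970/(-201 - 603*464) = 8727970/(-201 - 279792) = 8727970/(-279993) = 8727970*(-1/279993) = -8727970/279993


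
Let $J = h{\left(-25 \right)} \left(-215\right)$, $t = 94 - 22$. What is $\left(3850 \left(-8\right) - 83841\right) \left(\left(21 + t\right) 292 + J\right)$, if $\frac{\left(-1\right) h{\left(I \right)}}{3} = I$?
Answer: $-1264604871$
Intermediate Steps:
$t = 72$
$h{\left(I \right)} = - 3 I$
$J = -16125$ ($J = \left(-3\right) \left(-25\right) \left(-215\right) = 75 \left(-215\right) = -16125$)
$\left(3850 \left(-8\right) - 83841\right) \left(\left(21 + t\right) 292 + J\right) = \left(3850 \left(-8\right) - 83841\right) \left(\left(21 + 72\right) 292 - 16125\right) = \left(-30800 - 83841\right) \left(93 \cdot 292 - 16125\right) = - 114641 \left(27156 - 16125\right) = \left(-114641\right) 11031 = -1264604871$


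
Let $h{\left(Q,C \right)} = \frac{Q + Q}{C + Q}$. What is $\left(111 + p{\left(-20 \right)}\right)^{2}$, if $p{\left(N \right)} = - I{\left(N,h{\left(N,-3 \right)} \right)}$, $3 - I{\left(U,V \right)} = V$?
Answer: $\frac{6370576}{529} \approx 12043.0$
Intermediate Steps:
$h{\left(Q,C \right)} = \frac{2 Q}{C + Q}$
$I{\left(U,V \right)} = 3 - V$
$p{\left(N \right)} = -3 + \frac{2 N}{-3 + N}$ ($p{\left(N \right)} = - (3 - \frac{2 N}{-3 + N}) = -3 + \frac{2 N}{-3 + N}$)
$\left(111 + p{\left(-20 \right)}\right)^{2} = \left(111 + \frac{9 - -20}{-3 - 20}\right)^{2} = \left(111 + \frac{9 + 20}{-23}\right)^{2} = \left(111 - \frac{29}{23}\right)^{2} = \left(\frac{2524}{23}\right)^{2} = \frac{6370576}{529}$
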